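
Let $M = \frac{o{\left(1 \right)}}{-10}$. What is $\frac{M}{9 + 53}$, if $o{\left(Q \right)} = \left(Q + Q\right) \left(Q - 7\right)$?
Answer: $\frac{3}{155} \approx 0.019355$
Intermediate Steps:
$o{\left(Q \right)} = 2 Q \left(-7 + Q\right)$
$M = \frac{6}{5}$ ($M = \frac{2 \cdot 1 \left(-7 + 1\right)}{-10} = 2 \cdot 1 \left(-6\right) \left(- \frac{1}{10}\right) = \left(-12\right) \left(- \frac{1}{10}\right) = \frac{6}{5} \approx 1.2$)
$\frac{M}{9 + 53} = \frac{6}{5 \left(9 + 53\right)} = \frac{6}{5 \cdot 62} = \frac{6}{5} \cdot \frac{1}{62} = \frac{3}{155}$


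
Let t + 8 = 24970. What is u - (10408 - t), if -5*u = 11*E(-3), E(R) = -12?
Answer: 72902/5 ≈ 14580.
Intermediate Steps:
t = 24962 (t = -8 + 24970 = 24962)
u = 132/5 (u = -11*(-12)/5 = -⅕*(-132) = 132/5 ≈ 26.400)
u - (10408 - t) = 132/5 - (10408 - 1*24962) = 132/5 - (10408 - 24962) = 132/5 - 1*(-14554) = 132/5 + 14554 = 72902/5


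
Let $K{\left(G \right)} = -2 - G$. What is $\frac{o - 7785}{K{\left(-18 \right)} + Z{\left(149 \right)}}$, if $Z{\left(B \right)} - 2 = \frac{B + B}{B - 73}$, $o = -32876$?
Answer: $- \frac{1545118}{833} \approx -1854.9$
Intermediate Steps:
$Z{\left(B \right)} = 2 + \frac{2 B}{-73 + B}$ ($Z{\left(B \right)} = 2 + \frac{B + B}{B - 73} = 2 + \frac{2 B}{-73 + B}$)
$\frac{o - 7785}{K{\left(-18 \right)} + Z{\left(149 \right)}} = \frac{-32876 - 7785}{\left(-2 - -18\right) + \frac{2 \left(-73 + 2 \cdot 149\right)}{-73 + 149}} = - \frac{40661}{\left(-2 + 18\right) + \frac{2 \left(-73 + 298\right)}{76}} = - \frac{40661}{16 + 2 \cdot \frac{1}{76} \cdot 225} = - \frac{40661}{16 + \frac{225}{38}} = - \frac{40661}{\frac{833}{38}} = \left(-40661\right) \frac{38}{833} = - \frac{1545118}{833}$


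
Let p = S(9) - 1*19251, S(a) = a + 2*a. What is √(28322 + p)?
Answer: √9098 ≈ 95.383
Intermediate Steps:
S(a) = 3*a
p = -19224 (p = 3*9 - 1*19251 = 27 - 19251 = -19224)
√(28322 + p) = √(28322 - 19224) = √9098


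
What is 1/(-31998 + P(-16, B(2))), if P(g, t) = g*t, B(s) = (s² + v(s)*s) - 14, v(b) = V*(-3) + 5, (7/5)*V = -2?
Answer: -7/224946 ≈ -3.1119e-5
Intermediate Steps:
V = -10/7 (V = (5/7)*(-2) = -10/7 ≈ -1.4286)
v(b) = 65/7 (v(b) = -10/7*(-3) + 5 = 30/7 + 5 = 65/7)
B(s) = -14 + s² + 65*s/7 (B(s) = (s² + 65*s/7) - 14 = -14 + s² + 65*s/7)
1/(-31998 + P(-16, B(2))) = 1/(-31998 - 16*(-14 + 2² + (65/7)*2)) = 1/(-31998 - 16*(-14 + 4 + 130/7)) = 1/(-31998 - 16*60/7) = 1/(-31998 - 960/7) = 1/(-224946/7) = -7/224946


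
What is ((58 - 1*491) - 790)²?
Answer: 1495729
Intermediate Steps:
((58 - 1*491) - 790)² = ((58 - 491) - 790)² = (-433 - 790)² = (-1223)² = 1495729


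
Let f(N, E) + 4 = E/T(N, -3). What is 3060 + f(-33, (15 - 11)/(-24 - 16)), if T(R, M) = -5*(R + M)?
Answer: 5500799/1800 ≈ 3056.0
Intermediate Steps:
T(R, M) = -5*M - 5*R (T(R, M) = -5*(M + R) = -5*M - 5*R)
f(N, E) = -4 + E/(15 - 5*N) (f(N, E) = -4 + E/(-5*(-3) - 5*N) = -4 + E/(15 - 5*N))
3060 + f(-33, (15 - 11)/(-24 - 16)) = 3060 + (60 - (15 - 11)/(-24 - 16) - 20*(-33))/(5*(-3 - 33)) = 3060 + (⅕)*(60 - 4/(-40) + 660)/(-36) = 3060 + (⅕)*(-1/36)*(60 - 4*(-1)/40 + 660) = 3060 + (⅕)*(-1/36)*(60 - 1*(-⅒) + 660) = 3060 + (⅕)*(-1/36)*(60 + ⅒ + 660) = 3060 + (⅕)*(-1/36)*(7201/10) = 3060 - 7201/1800 = 5500799/1800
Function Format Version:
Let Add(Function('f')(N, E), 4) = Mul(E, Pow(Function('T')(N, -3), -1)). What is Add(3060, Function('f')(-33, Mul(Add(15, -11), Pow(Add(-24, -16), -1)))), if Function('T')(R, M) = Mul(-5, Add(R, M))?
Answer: Rational(5500799, 1800) ≈ 3056.0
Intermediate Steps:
Function('T')(R, M) = Add(Mul(-5, M), Mul(-5, R)) (Function('T')(R, M) = Mul(-5, Add(M, R)) = Add(Mul(-5, M), Mul(-5, R)))
Function('f')(N, E) = Add(-4, Mul(E, Pow(Add(15, Mul(-5, N)), -1))) (Function('f')(N, E) = Add(-4, Mul(E, Pow(Add(Mul(-5, -3), Mul(-5, N)), -1))) = Add(-4, Mul(E, Pow(Add(15, Mul(-5, N)), -1))))
Add(3060, Function('f')(-33, Mul(Add(15, -11), Pow(Add(-24, -16), -1)))) = Add(3060, Mul(Rational(1, 5), Pow(Add(-3, -33), -1), Add(60, Mul(-1, Mul(Add(15, -11), Pow(Add(-24, -16), -1))), Mul(-20, -33)))) = Add(3060, Mul(Rational(1, 5), Pow(-36, -1), Add(60, Mul(-1, Mul(4, Pow(-40, -1))), 660))) = Add(3060, Mul(Rational(1, 5), Rational(-1, 36), Add(60, Mul(-1, Mul(4, Rational(-1, 40))), 660))) = Add(3060, Mul(Rational(1, 5), Rational(-1, 36), Add(60, Mul(-1, Rational(-1, 10)), 660))) = Add(3060, Mul(Rational(1, 5), Rational(-1, 36), Add(60, Rational(1, 10), 660))) = Add(3060, Mul(Rational(1, 5), Rational(-1, 36), Rational(7201, 10))) = Add(3060, Rational(-7201, 1800)) = Rational(5500799, 1800)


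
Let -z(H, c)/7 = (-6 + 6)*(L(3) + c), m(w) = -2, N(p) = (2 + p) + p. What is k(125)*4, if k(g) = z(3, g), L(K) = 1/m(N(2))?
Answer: 0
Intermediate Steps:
N(p) = 2 + 2*p
L(K) = -½ (L(K) = 1/(-2) = -½)
z(H, c) = 0 (z(H, c) = -7*(-6 + 6)*(-½ + c) = -0*(-½ + c) = -7*0 = 0)
k(g) = 0
k(125)*4 = 0*4 = 0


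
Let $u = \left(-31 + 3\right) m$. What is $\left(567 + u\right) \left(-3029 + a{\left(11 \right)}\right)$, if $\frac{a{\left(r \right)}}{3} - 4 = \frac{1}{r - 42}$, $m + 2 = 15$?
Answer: $- \frac{18986590}{31} \approx -6.1247 \cdot 10^{5}$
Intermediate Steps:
$m = 13$ ($m = -2 + 15 = 13$)
$u = -364$ ($u = \left(-31 + 3\right) 13 = \left(-28\right) 13 = -364$)
$a{\left(r \right)} = 12 + \frac{3}{-42 + r}$ ($a{\left(r \right)} = 12 + \frac{3}{r - 42} = 12 + \frac{3}{-42 + r}$)
$\left(567 + u\right) \left(-3029 + a{\left(11 \right)}\right) = \left(567 - 364\right) \left(-3029 + \frac{3 \left(-167 + 4 \cdot 11\right)}{-42 + 11}\right) = 203 \left(-3029 + \frac{3 \left(-167 + 44\right)}{-31}\right) = 203 \left(-3029 + 3 \left(- \frac{1}{31}\right) \left(-123\right)\right) = 203 \left(-3029 + \frac{369}{31}\right) = 203 \left(- \frac{93530}{31}\right) = - \frac{18986590}{31}$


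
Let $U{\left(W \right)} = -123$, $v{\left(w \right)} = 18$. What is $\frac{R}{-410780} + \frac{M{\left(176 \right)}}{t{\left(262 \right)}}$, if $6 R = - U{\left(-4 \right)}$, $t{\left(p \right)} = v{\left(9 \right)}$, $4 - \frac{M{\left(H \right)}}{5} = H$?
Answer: $- \frac{353271169}{7394040} \approx -47.778$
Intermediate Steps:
$M{\left(H \right)} = 20 - 5 H$
$t{\left(p \right)} = 18$
$R = \frac{41}{2}$ ($R = \frac{\left(-1\right) \left(-123\right)}{6} = \frac{1}{6} \cdot 123 = \frac{41}{2} \approx 20.5$)
$\frac{R}{-410780} + \frac{M{\left(176 \right)}}{t{\left(262 \right)}} = \frac{41}{2 \left(-410780\right)} + \frac{20 - 880}{18} = \frac{41}{2} \left(- \frac{1}{410780}\right) + \left(20 - 880\right) \frac{1}{18} = - \frac{41}{821560} - \frac{430}{9} = - \frac{353271169}{7394040}$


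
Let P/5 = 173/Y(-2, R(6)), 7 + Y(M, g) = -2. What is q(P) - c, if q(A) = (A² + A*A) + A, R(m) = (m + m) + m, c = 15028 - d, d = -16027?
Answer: -1026790/81 ≈ -12676.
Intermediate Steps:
c = 31055 (c = 15028 - 1*(-16027) = 15028 + 16027 = 31055)
R(m) = 3*m (R(m) = 2*m + m = 3*m)
Y(M, g) = -9 (Y(M, g) = -7 - 2 = -9)
P = -865/9 (P = 5*(173/(-9)) = 5*(173*(-⅑)) = 5*(-173/9) = -865/9 ≈ -96.111)
q(A) = A + 2*A² (q(A) = (A² + A²) + A = 2*A² + A = A + 2*A²)
q(P) - c = -865*(1 + 2*(-865/9))/9 - 1*31055 = -865*(1 - 1730/9)/9 - 31055 = -865/9*(-1721/9) - 31055 = 1488665/81 - 31055 = -1026790/81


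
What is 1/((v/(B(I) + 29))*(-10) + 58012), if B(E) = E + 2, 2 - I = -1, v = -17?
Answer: 1/58017 ≈ 1.7236e-5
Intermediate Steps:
I = 3 (I = 2 - 1*(-1) = 2 + 1 = 3)
B(E) = 2 + E
1/((v/(B(I) + 29))*(-10) + 58012) = 1/((-17/((2 + 3) + 29))*(-10) + 58012) = 1/((-17/(5 + 29))*(-10) + 58012) = 1/((-17/34)*(-10) + 58012) = 1/(((1/34)*(-17))*(-10) + 58012) = 1/(-½*(-10) + 58012) = 1/(5 + 58012) = 1/58017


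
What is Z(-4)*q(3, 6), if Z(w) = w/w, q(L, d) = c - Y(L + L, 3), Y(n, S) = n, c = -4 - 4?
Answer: -14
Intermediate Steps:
c = -8
q(L, d) = -8 - 2*L (q(L, d) = -8 - (L + L) = -8 - 2*L)
Z(w) = 1
Z(-4)*q(3, 6) = 1*(-8 - 2*3) = 1*(-8 - 6) = 1*(-14) = -14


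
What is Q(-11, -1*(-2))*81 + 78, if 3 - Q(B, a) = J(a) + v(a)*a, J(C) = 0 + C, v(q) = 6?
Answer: -813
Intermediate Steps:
J(C) = C
Q(B, a) = 3 - 7*a (Q(B, a) = 3 - (a + 6*a) = 3 - 7*a)
Q(-11, -1*(-2))*81 + 78 = (3 - (-7)*(-2))*81 + 78 = (3 - 7*2)*81 + 78 = (3 - 14)*81 + 78 = -11*81 + 78 = -891 + 78 = -813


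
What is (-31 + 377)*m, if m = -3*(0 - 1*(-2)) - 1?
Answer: -2422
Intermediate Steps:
m = -7 (m = -3*(0 + 2) - 1 = -3*2 - 1 = -6 - 1 = -7)
(-31 + 377)*m = (-31 + 377)*(-7) = 346*(-7) = -2422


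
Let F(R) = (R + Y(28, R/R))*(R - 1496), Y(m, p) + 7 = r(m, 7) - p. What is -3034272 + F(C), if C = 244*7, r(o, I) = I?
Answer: -2672388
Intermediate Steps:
Y(m, p) = -p (Y(m, p) = -7 + (7 - p) = -p)
C = 1708
F(R) = (-1 + R)*(-1496 + R) (F(R) = (R - R/R)*(R - 1496) = (R - 1*1)*(-1496 + R) = (R - 1)*(-1496 + R) = (-1 + R)*(-1496 + R))
-3034272 + F(C) = -3034272 + (1496 + 1708**2 - 1497*1708) = -3034272 + (1496 + 2917264 - 2556876) = -3034272 + 361884 = -2672388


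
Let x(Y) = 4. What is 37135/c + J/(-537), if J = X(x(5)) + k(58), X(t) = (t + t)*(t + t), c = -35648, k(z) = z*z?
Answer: -142142839/19142976 ≈ -7.4253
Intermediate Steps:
k(z) = z**2
X(t) = 4*t**2 (X(t) = (2*t)*(2*t) = 4*t**2)
J = 3428 (J = 4*4**2 + 58**2 = 4*16 + 3364 = 64 + 3364 = 3428)
37135/c + J/(-537) = 37135/(-35648) + 3428/(-537) = 37135*(-1/35648) + 3428*(-1/537) = -37135/35648 - 3428/537 = -142142839/19142976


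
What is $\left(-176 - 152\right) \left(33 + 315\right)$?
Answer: $-114144$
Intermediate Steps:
$\left(-176 - 152\right) \left(33 + 315\right) = \left(-176 - 152\right) 348 = \left(-328\right) 348 = -114144$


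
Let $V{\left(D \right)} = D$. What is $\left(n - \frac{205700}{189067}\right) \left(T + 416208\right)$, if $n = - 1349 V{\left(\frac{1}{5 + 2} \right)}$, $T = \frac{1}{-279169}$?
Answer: $- \frac{29802330351332176733}{369471517261} \approx -8.0662 \cdot 10^{7}$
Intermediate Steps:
$T = - \frac{1}{279169} \approx -3.5821 \cdot 10^{-6}$
$n = - \frac{1349}{7}$ ($n = - \frac{1349}{5 + 2} = - \frac{1349}{7} \approx -192.71$)
$\left(n - \frac{205700}{189067}\right) \left(T + 416208\right) = \left(- \frac{1349}{7} - \frac{205700}{189067}\right) \left(- \frac{1}{279169} + 416208\right) = \left(- \frac{1349}{7} - \frac{205700}{189067}\right) \frac{116192371151}{279169} = \left(- \frac{256491283}{1323469}\right) \frac{116192371151}{279169} = - \frac{29802330351332176733}{369471517261}$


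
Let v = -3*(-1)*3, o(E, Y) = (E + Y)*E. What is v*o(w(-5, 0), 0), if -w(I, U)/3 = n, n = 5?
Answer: 2025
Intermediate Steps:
w(I, U) = -15 (w(I, U) = -3*5 = -15)
o(E, Y) = E*(E + Y)
v = 9 (v = 3*3 = 9)
v*o(w(-5, 0), 0) = 9*(-15*(-15 + 0)) = 9*(-15*(-15)) = 9*225 = 2025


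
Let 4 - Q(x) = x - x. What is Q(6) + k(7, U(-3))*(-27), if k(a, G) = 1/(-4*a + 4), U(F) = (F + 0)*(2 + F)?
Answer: 41/8 ≈ 5.1250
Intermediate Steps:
Q(x) = 4 (Q(x) = 4 - (x - x) = 4 - 1*0 = 4 + 0 = 4)
U(F) = F*(2 + F)
k(a, G) = 1/(4 - 4*a)
Q(6) + k(7, U(-3))*(-27) = 4 - 1/(-4 + 4*7)*(-27) = 4 - 1/(-4 + 28)*(-27) = 4 - 1/24*(-27) = 4 + 9/8 = 41/8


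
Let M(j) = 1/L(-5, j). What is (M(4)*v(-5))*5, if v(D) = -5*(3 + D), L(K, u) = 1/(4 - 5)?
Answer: -50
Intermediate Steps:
L(K, u) = -1 (L(K, u) = 1/(-1) = -1)
v(D) = -15 - 5*D
M(j) = -1 (M(j) = 1/(-1) = -1)
(M(4)*v(-5))*5 = -(-15 - 5*(-5))*5 = -(-15 + 25)*5 = -1*10*5 = -10*5 = -50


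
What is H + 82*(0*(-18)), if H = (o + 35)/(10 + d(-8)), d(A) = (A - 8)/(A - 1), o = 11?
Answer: 207/53 ≈ 3.9057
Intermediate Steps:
d(A) = (-8 + A)/(-1 + A)
H = 207/53 (H = (11 + 35)/(10 + (-8 - 8)/(-1 - 8)) = 46/(10 - 16/(-9)) = 46/(10 - 1/9*(-16)) = 46/(10 + 16/9) = 46/(106/9) = 46*(9/106) = 207/53 ≈ 3.9057)
H + 82*(0*(-18)) = 207/53 + 82*(0*(-18)) = 207/53 + 82*0 = 207/53 + 0 = 207/53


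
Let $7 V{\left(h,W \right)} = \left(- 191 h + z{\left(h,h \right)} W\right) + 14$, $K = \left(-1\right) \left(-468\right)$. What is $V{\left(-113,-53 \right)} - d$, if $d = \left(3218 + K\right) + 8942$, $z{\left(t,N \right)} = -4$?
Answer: $- \frac{66587}{7} \approx -9512.4$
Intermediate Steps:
$K = 468$
$V{\left(h,W \right)} = 2 - \frac{191 h}{7} - \frac{4 W}{7}$ ($V{\left(h,W \right)} = \frac{\left(- 191 h - 4 W\right) + 14}{7} = \frac{14 - 191 h - 4 W}{7} = 2 - \frac{191 h}{7} - \frac{4 W}{7}$)
$d = 12628$ ($d = \left(3218 + 468\right) + 8942 = 3686 + 8942 = 12628$)
$V{\left(-113,-53 \right)} - d = \left(2 - - \frac{21583}{7} - - \frac{212}{7}\right) - 12628 = \left(2 + \frac{21583}{7} + \frac{212}{7}\right) - 12628 = \frac{21809}{7} - 12628 = - \frac{66587}{7}$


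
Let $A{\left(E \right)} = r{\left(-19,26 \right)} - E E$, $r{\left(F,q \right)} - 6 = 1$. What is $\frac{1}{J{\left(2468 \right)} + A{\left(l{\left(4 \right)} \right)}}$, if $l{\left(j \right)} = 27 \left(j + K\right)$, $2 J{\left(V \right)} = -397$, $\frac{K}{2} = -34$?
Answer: $- \frac{2}{5972351} \approx -3.3488 \cdot 10^{-7}$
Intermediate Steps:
$K = -68$ ($K = 2 \left(-34\right) = -68$)
$r{\left(F,q \right)} = 7$ ($r{\left(F,q \right)} = 6 + 1 = 7$)
$J{\left(V \right)} = - \frac{397}{2}$ ($J{\left(V \right)} = \frac{1}{2} \left(-397\right) = - \frac{397}{2}$)
$l{\left(j \right)} = -1836 + 27 j$ ($l{\left(j \right)} = 27 \left(j - 68\right) = 27 \left(-68 + j\right) = -1836 + 27 j$)
$A{\left(E \right)} = 7 - E^{2}$ ($A{\left(E \right)} = 7 - E E = 7 - E^{2}$)
$\frac{1}{J{\left(2468 \right)} + A{\left(l{\left(4 \right)} \right)}} = \frac{1}{- \frac{397}{2} + \left(7 - \left(-1836 + 27 \cdot 4\right)^{2}\right)} = \frac{1}{- \frac{397}{2} + \left(7 - \left(-1836 + 108\right)^{2}\right)} = \frac{1}{- \frac{397}{2} + \left(7 - \left(-1728\right)^{2}\right)} = \frac{1}{- \frac{397}{2} + \left(7 - 2985984\right)} = \frac{1}{- \frac{397}{2} - 2985977} = \frac{1}{- \frac{5972351}{2}} = - \frac{2}{5972351}$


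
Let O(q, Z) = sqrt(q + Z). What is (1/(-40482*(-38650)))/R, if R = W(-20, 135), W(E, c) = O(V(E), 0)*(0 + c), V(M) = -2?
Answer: -I*sqrt(2)/422449911000 ≈ -3.3476e-12*I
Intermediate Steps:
O(q, Z) = sqrt(Z + q)
W(E, c) = I*c*sqrt(2) (W(E, c) = sqrt(0 - 2)*(0 + c) = sqrt(-2)*c = (I*sqrt(2))*c = I*c*sqrt(2))
R = 135*I*sqrt(2) (R = I*135*sqrt(2) = 135*I*sqrt(2) ≈ 190.92*I)
(1/(-40482*(-38650)))/R = (1/(-40482*(-38650)))/((135*I*sqrt(2))) = (-1/40482*(-1/38650))*(-I*sqrt(2)/270) = (-I*sqrt(2)/270)/1564629300 = -I*sqrt(2)/422449911000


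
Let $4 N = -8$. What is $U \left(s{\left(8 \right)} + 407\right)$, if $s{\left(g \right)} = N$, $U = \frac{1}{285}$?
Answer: $\frac{27}{19} \approx 1.4211$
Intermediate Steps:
$U = \frac{1}{285} \approx 0.0035088$
$N = -2$ ($N = \frac{1}{4} \left(-8\right) = -2$)
$s{\left(g \right)} = -2$
$U \left(s{\left(8 \right)} + 407\right) = \frac{-2 + 407}{285} = \frac{1}{285} \cdot 405 = \frac{27}{19}$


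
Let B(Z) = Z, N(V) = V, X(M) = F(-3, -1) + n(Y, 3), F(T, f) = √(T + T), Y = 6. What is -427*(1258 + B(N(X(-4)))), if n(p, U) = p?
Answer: -539728 - 427*I*√6 ≈ -5.3973e+5 - 1045.9*I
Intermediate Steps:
F(T, f) = √2*√T (F(T, f) = √(2*T) = √2*√T)
X(M) = 6 + I*√6 (X(M) = √2*√(-3) + 6 = √2*(I*√3) + 6 = I*√6 + 6 = 6 + I*√6)
-427*(1258 + B(N(X(-4)))) = -427*(1258 + (6 + I*√6)) = -427*(1264 + I*√6) = -539728 - 427*I*√6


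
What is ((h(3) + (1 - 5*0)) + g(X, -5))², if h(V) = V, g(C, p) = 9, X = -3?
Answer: 169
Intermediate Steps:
((h(3) + (1 - 5*0)) + g(X, -5))² = ((3 + (1 - 5*0)) + 9)² = ((3 + (1 + 0)) + 9)² = ((3 + 1) + 9)² = (4 + 9)² = 13² = 169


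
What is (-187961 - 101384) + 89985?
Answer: -199360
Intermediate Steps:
(-187961 - 101384) + 89985 = -289345 + 89985 = -199360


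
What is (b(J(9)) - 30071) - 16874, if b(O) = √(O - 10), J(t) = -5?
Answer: -46945 + I*√15 ≈ -46945.0 + 3.873*I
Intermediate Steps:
b(O) = √(-10 + O)
(b(J(9)) - 30071) - 16874 = (√(-10 - 5) - 30071) - 16874 = (√(-15) - 30071) - 16874 = (I*√15 - 30071) - 16874 = (-30071 + I*√15) - 16874 = -46945 + I*√15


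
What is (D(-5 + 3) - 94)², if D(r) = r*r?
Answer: 8100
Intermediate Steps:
D(r) = r²
(D(-5 + 3) - 94)² = ((-5 + 3)² - 94)² = ((-2)² - 94)² = (4 - 94)² = (-90)² = 8100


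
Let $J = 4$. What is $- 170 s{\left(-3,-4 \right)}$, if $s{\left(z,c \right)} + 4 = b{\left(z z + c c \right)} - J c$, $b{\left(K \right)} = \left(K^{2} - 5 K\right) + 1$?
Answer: $-87210$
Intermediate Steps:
$b{\left(K \right)} = 1 + K^{2} - 5 K$
$s{\left(z,c \right)} = -3 + \left(c^{2} + z^{2}\right)^{2} - 5 c^{2} - 5 z^{2} - 4 c$ ($s{\left(z,c \right)} = -4 - \left(-1 - \left(z z + c c\right)^{2} + 4 c + 5 \left(z z + c c\right)\right) = -4 - \left(-1 - \left(z^{2} + c^{2}\right)^{2} + 4 c + 5 \left(z^{2} + c^{2}\right)\right) = -4 - \left(-1 - \left(c^{2} + z^{2}\right)^{2} + 4 c + 5 \left(c^{2} + z^{2}\right)\right) = -4 - \left(-1 - \left(c^{2} + z^{2}\right)^{2} + 4 c + 5 c^{2} + 5 z^{2}\right) = -3 + \left(c^{2} + z^{2}\right)^{2} - 5 c^{2} - 5 z^{2} - 4 c$)
$- 170 s{\left(-3,-4 \right)} = - 170 \left(-3 + \left(\left(-4\right)^{2} + \left(-3\right)^{2}\right)^{2} - 5 \left(-4\right)^{2} - 5 \left(-3\right)^{2} - -16\right) = - 170 \left(-3 + \left(16 + 9\right)^{2} - 80 - 45 + 16\right) = - 170 \left(-3 + 25^{2} - 80 - 45 + 16\right) = - 170 \left(-3 + 625 - 80 - 45 + 16\right) = \left(-170\right) 513 = -87210$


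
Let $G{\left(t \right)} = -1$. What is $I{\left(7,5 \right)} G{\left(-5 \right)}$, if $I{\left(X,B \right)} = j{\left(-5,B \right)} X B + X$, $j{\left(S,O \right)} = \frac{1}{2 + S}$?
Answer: $\frac{14}{3} \approx 4.6667$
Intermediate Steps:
$I{\left(X,B \right)} = X - \frac{B X}{3}$ ($I{\left(X,B \right)} = \frac{X}{2 - 5} B + X = \frac{X}{-3} B + X = - \frac{X}{3} B + X = - \frac{B X}{3} + X = X - \frac{B X}{3}$)
$I{\left(7,5 \right)} G{\left(-5 \right)} = \frac{1}{3} \cdot 7 \left(3 - 5\right) \left(-1\right) = \frac{1}{3} \cdot 7 \left(-2\right) \left(-1\right) = \left(- \frac{14}{3}\right) \left(-1\right) = \frac{14}{3}$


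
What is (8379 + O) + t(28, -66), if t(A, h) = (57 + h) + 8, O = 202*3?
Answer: 8984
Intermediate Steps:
O = 606
t(A, h) = 65 + h
(8379 + O) + t(28, -66) = (8379 + 606) + (65 - 66) = 8985 - 1 = 8984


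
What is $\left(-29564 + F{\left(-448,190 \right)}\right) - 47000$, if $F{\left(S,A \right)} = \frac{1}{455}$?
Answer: $- \frac{34836619}{455} \approx -76564.0$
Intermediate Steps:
$F{\left(S,A \right)} = \frac{1}{455}$
$\left(-29564 + F{\left(-448,190 \right)}\right) - 47000 = \left(-29564 + \frac{1}{455}\right) - 47000 = - \frac{13451619}{455} - 47000 = - \frac{34836619}{455}$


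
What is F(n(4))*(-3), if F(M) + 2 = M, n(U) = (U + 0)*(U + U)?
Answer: -90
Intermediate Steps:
n(U) = 2*U² (n(U) = U*(2*U) = 2*U²)
F(M) = -2 + M
F(n(4))*(-3) = (-2 + 2*4²)*(-3) = (-2 + 2*16)*(-3) = (-2 + 32)*(-3) = 30*(-3) = -90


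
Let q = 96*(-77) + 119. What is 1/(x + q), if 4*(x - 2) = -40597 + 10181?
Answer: -1/14875 ≈ -6.7227e-5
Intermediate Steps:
x = -7602 (x = 2 + (-40597 + 10181)/4 = 2 + (1/4)*(-30416) = 2 - 7604 = -7602)
q = -7273 (q = -7392 + 119 = -7273)
1/(x + q) = 1/(-7602 - 7273) = 1/(-14875) = -1/14875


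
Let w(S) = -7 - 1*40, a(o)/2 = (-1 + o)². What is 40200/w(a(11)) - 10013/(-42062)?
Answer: -1690421789/1976914 ≈ -855.08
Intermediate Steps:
a(o) = 2*(-1 + o)²
w(S) = -47 (w(S) = -7 - 40 = -47)
40200/w(a(11)) - 10013/(-42062) = 40200/(-47) - 10013/(-42062) = 40200*(-1/47) - 10013*(-1/42062) = -40200/47 + 10013/42062 = -1690421789/1976914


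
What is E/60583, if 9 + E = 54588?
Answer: 54579/60583 ≈ 0.90090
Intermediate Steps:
E = 54579 (E = -9 + 54588 = 54579)
E/60583 = 54579/60583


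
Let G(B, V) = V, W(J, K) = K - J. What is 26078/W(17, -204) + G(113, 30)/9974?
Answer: -588451/4987 ≈ -118.00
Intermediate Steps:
26078/W(17, -204) + G(113, 30)/9974 = 26078/(-204 - 1*17) + 30/9974 = 26078/(-204 - 17) + 30*(1/9974) = 26078/(-221) + 15/4987 = 26078*(-1/221) + 15/4987 = -118 + 15/4987 = -588451/4987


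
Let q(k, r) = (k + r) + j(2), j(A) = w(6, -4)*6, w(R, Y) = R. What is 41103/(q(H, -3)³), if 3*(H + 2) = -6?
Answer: 41103/24389 ≈ 1.6853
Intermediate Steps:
H = -4 (H = -2 + (⅓)*(-6) = -2 - 2 = -4)
j(A) = 36 (j(A) = 6*6 = 36)
q(k, r) = 36 + k + r (q(k, r) = (k + r) + 36 = 36 + k + r)
41103/(q(H, -3)³) = 41103/((36 - 4 - 3)³) = 41103/(29³) = 41103/24389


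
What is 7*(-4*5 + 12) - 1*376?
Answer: -432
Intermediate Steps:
7*(-4*5 + 12) - 1*376 = 7*(-20 + 12) - 376 = 7*(-8) - 376 = -56 - 376 = -432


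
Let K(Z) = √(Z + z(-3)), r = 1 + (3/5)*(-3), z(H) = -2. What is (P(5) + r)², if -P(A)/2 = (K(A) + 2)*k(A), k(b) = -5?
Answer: 16716/25 + 384*√3 ≈ 1333.7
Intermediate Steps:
r = -⅘ (r = 1 + (3*(⅕))*(-3) = 1 + (⅗)*(-3) = 1 - 9/5 = -⅘ ≈ -0.80000)
K(Z) = √(-2 + Z) (K(Z) = √(Z - 2) = √(-2 + Z))
P(A) = 20 + 10*√(-2 + A) (P(A) = -2*(√(-2 + A) + 2)*(-5) = -2*(2 + √(-2 + A))*(-5) = -2*(-10 - 5*√(-2 + A)) = 20 + 10*√(-2 + A))
(P(5) + r)² = ((20 + 10*√(-2 + 5)) - ⅘)² = ((20 + 10*√3) - ⅘)² = (96/5 + 10*√3)²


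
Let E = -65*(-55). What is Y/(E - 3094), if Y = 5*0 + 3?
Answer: 3/481 ≈ 0.0062370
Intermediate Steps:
E = 3575
Y = 3 (Y = 0 + 3 = 3)
Y/(E - 3094) = 3/(3575 - 3094) = 3/481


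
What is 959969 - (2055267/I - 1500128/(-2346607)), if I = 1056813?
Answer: 793548168741456882/826641594497 ≈ 9.5997e+5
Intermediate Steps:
959969 - (2055267/I - 1500128/(-2346607)) = 959969 - (2055267/1056813 - 1500128/(-2346607)) = 959969 - (2055267*(1/1056813) - 1500128*(-1/2346607)) = 959969 - (685089/352271 + 1500128/2346607) = 959969 - 1*2136086233711/826641594497 = 959969 - 2136086233711/826641594497 = 793548168741456882/826641594497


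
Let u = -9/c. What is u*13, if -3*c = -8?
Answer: -351/8 ≈ -43.875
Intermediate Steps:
c = 8/3 (c = -⅓*(-8) = 8/3 ≈ 2.6667)
u = -27/8 (u = -9/8/3 = -9*3/8 = -27/8 ≈ -3.3750)
u*13 = -27/8*13 = -351/8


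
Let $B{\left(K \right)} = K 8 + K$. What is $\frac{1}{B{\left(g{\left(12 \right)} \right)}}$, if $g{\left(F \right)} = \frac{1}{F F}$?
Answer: $16$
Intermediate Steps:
$g{\left(F \right)} = \frac{1}{F^{2}}$
$B{\left(K \right)} = 9 K$ ($B{\left(K \right)} = 8 K + K = 9 K$)
$\frac{1}{B{\left(g{\left(12 \right)} \right)}} = \frac{1}{9 \cdot \frac{1}{144}} = \frac{1}{\frac{1}{16}} = 16$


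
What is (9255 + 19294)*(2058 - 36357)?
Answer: -979202151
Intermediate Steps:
(9255 + 19294)*(2058 - 36357) = 28549*(-34299) = -979202151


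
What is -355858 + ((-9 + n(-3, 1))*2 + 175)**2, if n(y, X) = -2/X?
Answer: -332449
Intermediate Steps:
-355858 + ((-9 + n(-3, 1))*2 + 175)**2 = -355858 + ((-9 - 2/1)*2 + 175)**2 = -355858 + ((-9 - 2*1)*2 + 175)**2 = -355858 + ((-9 - 2)*2 + 175)**2 = -355858 + (-11*2 + 175)**2 = -355858 + (-22 + 175)**2 = -355858 + 153**2 = -355858 + 23409 = -332449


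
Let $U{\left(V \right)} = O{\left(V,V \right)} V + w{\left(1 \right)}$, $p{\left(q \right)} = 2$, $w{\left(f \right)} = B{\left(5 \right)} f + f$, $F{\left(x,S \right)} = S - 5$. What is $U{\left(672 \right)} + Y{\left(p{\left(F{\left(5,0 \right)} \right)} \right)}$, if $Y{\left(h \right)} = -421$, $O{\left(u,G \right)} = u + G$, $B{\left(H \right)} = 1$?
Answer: $902749$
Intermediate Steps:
$F{\left(x,S \right)} = -5 + S$
$O{\left(u,G \right)} = G + u$
$w{\left(f \right)} = 2 f$ ($w{\left(f \right)} = 1 f + f = f + f = 2 f$)
$U{\left(V \right)} = 2 + 2 V^{2}$ ($U{\left(V \right)} = \left(V + V\right) V + 2 \cdot 1 = 2 V V + 2 = 2 V^{2} + 2 = 2 + 2 V^{2}$)
$U{\left(672 \right)} + Y{\left(p{\left(F{\left(5,0 \right)} \right)} \right)} = \left(2 + 2 \cdot 672^{2}\right) - 421 = \left(2 + 2 \cdot 451584\right) - 421 = \left(2 + 903168\right) - 421 = 903170 - 421 = 902749$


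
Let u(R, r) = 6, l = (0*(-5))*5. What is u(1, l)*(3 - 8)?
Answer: -30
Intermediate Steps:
l = 0 (l = 0*5 = 0)
u(1, l)*(3 - 8) = 6*(3 - 8) = 6*(-5) = -30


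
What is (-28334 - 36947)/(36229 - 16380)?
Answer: -65281/19849 ≈ -3.2889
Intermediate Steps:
(-28334 - 36947)/(36229 - 16380) = -65281/19849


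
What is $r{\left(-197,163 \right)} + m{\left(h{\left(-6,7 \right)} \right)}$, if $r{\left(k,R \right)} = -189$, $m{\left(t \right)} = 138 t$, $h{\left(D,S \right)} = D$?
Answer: $-1017$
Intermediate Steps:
$r{\left(-197,163 \right)} + m{\left(h{\left(-6,7 \right)} \right)} = -189 + 138 \left(-6\right) = -189 - 828 = -1017$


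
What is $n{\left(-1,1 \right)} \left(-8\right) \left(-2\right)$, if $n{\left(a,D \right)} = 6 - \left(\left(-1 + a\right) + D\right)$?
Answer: $112$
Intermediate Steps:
$n{\left(a,D \right)} = 7 - D - a$ ($n{\left(a,D \right)} = 6 - \left(-1 + D + a\right) = 7 - D - a$)
$n{\left(-1,1 \right)} \left(-8\right) \left(-2\right) = \left(7 - 1 - -1\right) \left(-8\right) \left(-2\right) = \left(7 - 1 + 1\right) \left(-8\right) \left(-2\right) = 7 \left(-8\right) \left(-2\right) = \left(-56\right) \left(-2\right) = 112$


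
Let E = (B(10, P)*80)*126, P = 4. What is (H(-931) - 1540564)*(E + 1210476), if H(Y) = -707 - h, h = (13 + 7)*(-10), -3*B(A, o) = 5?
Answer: -1839539466996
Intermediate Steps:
B(A, o) = -5/3 (B(A, o) = -1/3*5 = -5/3)
h = -200 (h = 20*(-10) = -200)
E = -16800 (E = -5/3*80*126 = -400/3*126 = -16800)
H(Y) = -507 (H(Y) = -707 - 1*(-200) = -707 + 200 = -507)
(H(-931) - 1540564)*(E + 1210476) = (-507 - 1540564)*(-16800 + 1210476) = -1541071*1193676 = -1839539466996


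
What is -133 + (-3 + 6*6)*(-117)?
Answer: -3994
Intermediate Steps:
-133 + (-3 + 6*6)*(-117) = -133 + (-3 + 36)*(-117) = -133 + 33*(-117) = -133 - 3861 = -3994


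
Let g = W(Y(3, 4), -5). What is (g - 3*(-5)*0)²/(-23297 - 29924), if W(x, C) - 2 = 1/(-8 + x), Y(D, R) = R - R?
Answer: -225/3406144 ≈ -6.6057e-5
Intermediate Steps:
Y(D, R) = 0
W(x, C) = 2 + 1/(-8 + x)
g = 15/8 (g = (-15 + 2*0)/(-8 + 0) = (-15 + 0)/(-8) = -⅛*(-15) = 15/8 ≈ 1.8750)
(g - 3*(-5)*0)²/(-23297 - 29924) = (15/8 - 3*(-5)*0)²/(-23297 - 29924) = (15/8 + 15*0)²/(-53221) = (15/8 + 0)²*(-1/53221) = (15/8)²*(-1/53221) = (225/64)*(-1/53221) = -225/3406144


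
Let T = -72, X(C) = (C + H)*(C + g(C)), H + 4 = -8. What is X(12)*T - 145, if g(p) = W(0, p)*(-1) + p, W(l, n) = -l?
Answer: -145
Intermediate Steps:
H = -12 (H = -4 - 8 = -12)
g(p) = p (g(p) = -1*0*(-1) + p = 0*(-1) + p = 0 + p = p)
X(C) = 2*C*(-12 + C) (X(C) = (C - 12)*(C + C) = (-12 + C)*(2*C) = 2*C*(-12 + C))
X(12)*T - 145 = (2*12*(-12 + 12))*(-72) - 145 = (2*12*0)*(-72) - 145 = 0*(-72) - 145 = 0 - 145 = -145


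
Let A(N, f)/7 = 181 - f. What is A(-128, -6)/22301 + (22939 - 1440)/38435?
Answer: 529760614/857138935 ≈ 0.61806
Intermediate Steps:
A(N, f) = 1267 - 7*f (A(N, f) = 7*(181 - f) = 1267 - 7*f)
A(-128, -6)/22301 + (22939 - 1440)/38435 = (1267 - 7*(-6))/22301 + (22939 - 1440)/38435 = (1267 + 42)*(1/22301) + 21499*(1/38435) = 1309*(1/22301) + 21499/38435 = 1309/22301 + 21499/38435 = 529760614/857138935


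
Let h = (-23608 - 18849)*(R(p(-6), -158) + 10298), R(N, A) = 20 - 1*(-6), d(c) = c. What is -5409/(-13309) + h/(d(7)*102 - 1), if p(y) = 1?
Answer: -5833677782395/9489317 ≈ -6.1476e+5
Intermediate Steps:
R(N, A) = 26 (R(N, A) = 20 + 6 = 26)
h = -438326068 (h = (-23608 - 18849)*(26 + 10298) = -42457*10324 = -438326068)
-5409/(-13309) + h/(d(7)*102 - 1) = -5409/(-13309) - 438326068/(7*102 - 1) = -5409*(-1/13309) - 438326068/(714 - 1) = 5409/13309 - 438326068/713 = -5833677782395/9489317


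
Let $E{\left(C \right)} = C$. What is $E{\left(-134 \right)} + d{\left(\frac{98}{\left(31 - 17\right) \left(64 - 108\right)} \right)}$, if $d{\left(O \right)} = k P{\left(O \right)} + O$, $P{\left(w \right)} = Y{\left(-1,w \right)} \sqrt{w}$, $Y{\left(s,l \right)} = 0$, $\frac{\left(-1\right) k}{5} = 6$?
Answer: $- \frac{5903}{44} \approx -134.16$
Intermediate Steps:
$k = -30$ ($k = \left(-5\right) 6 = -30$)
$P{\left(w \right)} = 0$ ($P{\left(w \right)} = 0 \sqrt{w} = 0$)
$d{\left(O \right)} = O$ ($d{\left(O \right)} = \left(-30\right) 0 + O = 0 + O = O$)
$E{\left(-134 \right)} + d{\left(\frac{98}{\left(31 - 17\right) \left(64 - 108\right)} \right)} = -134 + \frac{98}{\left(31 - 17\right) \left(64 - 108\right)} = -134 + \frac{98}{14 \left(-44\right)} = -134 + \frac{98}{-616} = -134 + 98 \left(- \frac{1}{616}\right) = -134 - \frac{7}{44} = - \frac{5903}{44}$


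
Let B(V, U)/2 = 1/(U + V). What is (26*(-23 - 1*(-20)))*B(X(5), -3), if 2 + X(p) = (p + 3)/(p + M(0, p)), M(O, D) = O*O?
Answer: 780/17 ≈ 45.882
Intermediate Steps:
M(O, D) = O**2
X(p) = -2 + (3 + p)/p (X(p) = -2 + (p + 3)/(p + 0**2) = -2 + (3 + p)/(p + 0) = -2 + (3 + p)/p)
B(V, U) = 2/(U + V)
(26*(-23 - 1*(-20)))*B(X(5), -3) = (26*(-23 - 1*(-20)))*(2/(-3 + (3 - 1*5)/5)) = (26*(-23 + 20))*(2/(-3 + (3 - 5)/5)) = (26*(-3))*(2/(-3 + (1/5)*(-2))) = -156/(-3 - 2/5) = -156/(-17/5) = -156*(-5)/17 = -78*(-10/17) = 780/17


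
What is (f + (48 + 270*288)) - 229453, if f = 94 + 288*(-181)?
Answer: -203679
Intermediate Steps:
f = -52034 (f = 94 - 52128 = -52034)
(f + (48 + 270*288)) - 229453 = (-52034 + (48 + 270*288)) - 229453 = (-52034 + (48 + 77760)) - 229453 = (-52034 + 77808) - 229453 = 25774 - 229453 = -203679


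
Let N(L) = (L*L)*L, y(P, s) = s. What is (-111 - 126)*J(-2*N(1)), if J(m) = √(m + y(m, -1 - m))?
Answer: -237*I ≈ -237.0*I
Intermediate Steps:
N(L) = L³ (N(L) = L²*L = L³)
J(m) = I (J(m) = √(m + (-1 - m)) = √(-1) = I)
(-111 - 126)*J(-2*N(1)) = (-111 - 126)*I = -237*I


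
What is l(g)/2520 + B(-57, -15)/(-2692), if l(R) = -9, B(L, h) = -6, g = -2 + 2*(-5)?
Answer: -253/188440 ≈ -0.0013426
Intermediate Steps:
g = -12 (g = -2 - 10 = -12)
l(g)/2520 + B(-57, -15)/(-2692) = -9/2520 - 6/(-2692) = -9*1/2520 - 6*(-1/2692) = -1/280 + 3/1346 = -253/188440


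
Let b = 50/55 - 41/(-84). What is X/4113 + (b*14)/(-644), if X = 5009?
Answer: 69197551/58272984 ≈ 1.1875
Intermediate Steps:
b = 1291/924 (b = 50*(1/55) - 41*(-1/84) = 10/11 + 41/84 = 1291/924 ≈ 1.3972)
X/4113 + (b*14)/(-644) = 5009/4113 + ((1291/924)*14)/(-644) = 5009*(1/4113) + (1291/66)*(-1/644) = 5009/4113 - 1291/42504 = 69197551/58272984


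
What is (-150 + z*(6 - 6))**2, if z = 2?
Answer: 22500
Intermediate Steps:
(-150 + z*(6 - 6))**2 = (-150 + 2*(6 - 6))**2 = (-150 + 2*0)**2 = (-150 + 0)**2 = (-150)**2 = 22500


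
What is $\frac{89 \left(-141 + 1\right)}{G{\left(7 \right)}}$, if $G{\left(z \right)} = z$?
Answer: $-1780$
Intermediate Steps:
$\frac{89 \left(-141 + 1\right)}{G{\left(7 \right)}} = \frac{89 \left(-141 + 1\right)}{7} = 89 \left(-140\right) \frac{1}{7} = \left(-12460\right) \frac{1}{7} = -1780$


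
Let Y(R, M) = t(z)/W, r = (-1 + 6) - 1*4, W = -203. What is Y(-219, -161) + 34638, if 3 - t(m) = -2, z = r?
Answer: 7031509/203 ≈ 34638.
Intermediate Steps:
r = 1 (r = 5 - 4 = 1)
z = 1
t(m) = 5 (t(m) = 3 - 1*(-2) = 3 + 2 = 5)
Y(R, M) = -5/203 (Y(R, M) = 5/(-203) = 5*(-1/203) = -5/203)
Y(-219, -161) + 34638 = -5/203 + 34638 = 7031509/203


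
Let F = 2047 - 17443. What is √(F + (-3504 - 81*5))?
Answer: 3*I*√2145 ≈ 138.94*I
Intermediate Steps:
F = -15396
√(F + (-3504 - 81*5)) = √(-15396 + (-3504 - 81*5)) = √(-15396 + (-3504 - 1*405)) = √(-15396 + (-3504 - 405)) = √(-15396 - 3909) = √(-19305) = 3*I*√2145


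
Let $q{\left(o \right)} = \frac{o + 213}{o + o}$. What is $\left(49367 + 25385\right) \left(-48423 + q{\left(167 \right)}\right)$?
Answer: $- \frac{604478385152}{167} \approx -3.6196 \cdot 10^{9}$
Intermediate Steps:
$q{\left(o \right)} = \frac{213 + o}{2 o}$
$\left(49367 + 25385\right) \left(-48423 + q{\left(167 \right)}\right) = \left(49367 + 25385\right) \left(-48423 + \frac{213 + 167}{2 \cdot 167}\right) = 74752 \left(-48423 + \frac{1}{2} \cdot \frac{1}{167} \cdot 380\right) = 74752 \left(-48423 + \frac{190}{167}\right) = 74752 \left(- \frac{8086451}{167}\right) = - \frac{604478385152}{167}$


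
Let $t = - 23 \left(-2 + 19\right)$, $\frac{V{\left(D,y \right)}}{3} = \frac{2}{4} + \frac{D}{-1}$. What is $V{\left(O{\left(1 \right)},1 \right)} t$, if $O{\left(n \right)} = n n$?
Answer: $\frac{1173}{2} \approx 586.5$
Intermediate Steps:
$O{\left(n \right)} = n^{2}$
$V{\left(D,y \right)} = \frac{3}{2} - 3 D$ ($V{\left(D,y \right)} = 3 \left(\frac{2}{4} + \frac{D}{-1}\right) = 3 \left(2 \cdot \frac{1}{4} + D \left(-1\right)\right) = 3 \left(\frac{1}{2} - D\right) = \frac{3}{2} - 3 D$)
$t = -391$ ($t = \left(-23\right) 17 = -391$)
$V{\left(O{\left(1 \right)},1 \right)} t = \left(\frac{3}{2} - 3 \cdot 1^{2}\right) \left(-391\right) = \left(\frac{3}{2} - 3\right) \left(-391\right) = \left(- \frac{3}{2}\right) \left(-391\right) = \frac{1173}{2}$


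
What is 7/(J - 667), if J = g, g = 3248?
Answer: 7/2581 ≈ 0.0027121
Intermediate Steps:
J = 3248
7/(J - 667) = 7/(3248 - 667) = 7/2581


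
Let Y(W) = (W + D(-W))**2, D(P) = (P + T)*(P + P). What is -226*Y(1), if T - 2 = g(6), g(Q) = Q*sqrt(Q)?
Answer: -195490 - 5424*sqrt(6) ≈ -2.0878e+5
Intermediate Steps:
g(Q) = Q**(3/2)
T = 2 + 6*sqrt(6) (T = 2 + 6**(3/2) = 2 + 6*sqrt(6) ≈ 16.697)
D(P) = 2*P*(2 + P + 6*sqrt(6)) (D(P) = (P + (2 + 6*sqrt(6)))*(P + P) = (2 + P + 6*sqrt(6))*(2*P) = 2*P*(2 + P + 6*sqrt(6)))
Y(W) = (W - 2*W*(2 - W + 6*sqrt(6)))**2 (Y(W) = (W + 2*(-W)*(2 - W + 6*sqrt(6)))**2 = (W - 2*W*(2 - W + 6*sqrt(6)))**2)
-226*Y(1) = -226*1**2*(-3 - 12*sqrt(6) + 2*1)**2 = -226*(-3 - 12*sqrt(6) + 2)**2 = -226*(-1 - 12*sqrt(6))**2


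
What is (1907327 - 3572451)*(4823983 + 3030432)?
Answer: -13078574922460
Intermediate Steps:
(1907327 - 3572451)*(4823983 + 3030432) = -1665124*7854415 = -13078574922460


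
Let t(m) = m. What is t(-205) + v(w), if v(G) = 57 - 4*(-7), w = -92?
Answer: -120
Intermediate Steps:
v(G) = 85 (v(G) = 57 + 28 = 85)
t(-205) + v(w) = -205 + 85 = -120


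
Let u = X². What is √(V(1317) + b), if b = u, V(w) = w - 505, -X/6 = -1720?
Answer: 2*√26625803 ≈ 10320.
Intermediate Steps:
X = 10320 (X = -6*(-1720) = 10320)
V(w) = -505 + w
u = 106502400 (u = 10320² = 106502400)
b = 106502400
√(V(1317) + b) = √((-505 + 1317) + 106502400) = √(812 + 106502400) = √106503212 = 2*√26625803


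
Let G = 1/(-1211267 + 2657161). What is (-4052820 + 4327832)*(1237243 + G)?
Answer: 245987540191793958/722947 ≈ 3.4026e+11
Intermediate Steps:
G = 1/1445894 ≈ 6.9161e-7
(-4052820 + 4327832)*(1237243 + G) = (-4052820 + 4327832)*(1237243 + 1/1445894) = 275012*(1788922230243/1445894) = 245987540191793958/722947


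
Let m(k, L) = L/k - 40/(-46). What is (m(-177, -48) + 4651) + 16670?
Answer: 28934145/1357 ≈ 21322.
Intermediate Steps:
m(k, L) = 20/23 + L/k (m(k, L) = L/k - 40*(-1/46) = L/k + 20/23 = 20/23 + L/k)
(m(-177, -48) + 4651) + 16670 = ((20/23 - 48/(-177)) + 4651) + 16670 = ((20/23 - 48*(-1/177)) + 4651) + 16670 = ((20/23 + 16/59) + 4651) + 16670 = (1548/1357 + 4651) + 16670 = 6312955/1357 + 16670 = 28934145/1357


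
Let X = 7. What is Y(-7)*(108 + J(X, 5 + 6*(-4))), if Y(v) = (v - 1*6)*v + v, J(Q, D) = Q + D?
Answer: 8064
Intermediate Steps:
J(Q, D) = D + Q
Y(v) = v + v*(-6 + v) (Y(v) = (v - 6)*v + v = (-6 + v)*v + v = v*(-6 + v) + v = v + v*(-6 + v))
Y(-7)*(108 + J(X, 5 + 6*(-4))) = (-7*(-5 - 7))*(108 + ((5 + 6*(-4)) + 7)) = (-7*(-12))*(108 + ((5 - 24) + 7)) = 84*(108 + (-19 + 7)) = 84*(108 - 12) = 84*96 = 8064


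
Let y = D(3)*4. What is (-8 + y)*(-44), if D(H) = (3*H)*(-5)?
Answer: 8272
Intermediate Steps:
D(H) = -15*H
y = -180 (y = -15*3*4 = -45*4 = -180)
(-8 + y)*(-44) = (-8 - 180)*(-44) = -188*(-44) = 8272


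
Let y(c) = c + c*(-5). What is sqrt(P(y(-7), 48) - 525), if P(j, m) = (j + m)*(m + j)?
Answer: sqrt(5251) ≈ 72.464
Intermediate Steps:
y(c) = -4*c (y(c) = c - 5*c = -4*c)
P(j, m) = (j + m)**2 (P(j, m) = (j + m)*(j + m) = (j + m)**2)
sqrt(P(y(-7), 48) - 525) = sqrt((-4*(-7) + 48)**2 - 525) = sqrt((28 + 48)**2 - 525) = sqrt(76**2 - 525) = sqrt(5776 - 525) = sqrt(5251)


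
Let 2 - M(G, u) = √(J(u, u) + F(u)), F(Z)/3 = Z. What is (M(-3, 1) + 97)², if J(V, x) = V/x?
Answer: 9409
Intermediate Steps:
F(Z) = 3*Z
M(G, u) = 2 - √(1 + 3*u) (M(G, u) = 2 - √(u/u + 3*u) = 2 - √(1 + 3*u))
(M(-3, 1) + 97)² = ((2 - √(1 + 3*1)) + 97)² = ((2 - √(1 + 3)) + 97)² = ((2 - √4) + 97)² = ((2 - 1*2) + 97)² = ((2 - 2) + 97)² = (0 + 97)² = 97² = 9409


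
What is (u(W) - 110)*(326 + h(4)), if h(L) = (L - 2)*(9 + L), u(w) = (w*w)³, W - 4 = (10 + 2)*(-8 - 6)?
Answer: 6848662293801152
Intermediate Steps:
W = -164 (W = 4 + (10 + 2)*(-8 - 6) = 4 + 12*(-14) = 4 - 168 = -164)
u(w) = w⁶ (u(w) = (w²)³ = w⁶)
h(L) = (-2 + L)*(9 + L)
(u(W) - 110)*(326 + h(4)) = ((-164)⁶ - 110)*(326 + (-18 + 4² + 7*4)) = (19456426971136 - 110)*(326 + (-18 + 16 + 28)) = 19456426971026*(326 + 26) = 19456426971026*352 = 6848662293801152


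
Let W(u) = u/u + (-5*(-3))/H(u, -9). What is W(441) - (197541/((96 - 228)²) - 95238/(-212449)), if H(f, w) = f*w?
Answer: -5871046712735/544151572272 ≈ -10.789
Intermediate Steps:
W(u) = 1 - 5/(3*u) (W(u) = u/u + (-5*(-3))/((u*(-9))) = 1 + 15/((-9*u)) = 1 + 15*(-1/(9*u)) = 1 - 5/(3*u))
W(441) - (197541/((96 - 228)²) - 95238/(-212449)) = (-5/3 + 441)/441 - (197541/((96 - 228)²) - 95238/(-212449)) = (1/441)*(1318/3) - (197541/((-132)²) - 95238*(-1/212449)) = 1318/1323 - (197541/17424 + 95238/212449) = 1318/1323 - (197541*(1/17424) + 95238/212449) = 1318/1323 - (21949/1936 + 95238/212449) = 1318/1323 - 1*4847423869/411301264 = 1318/1323 - 4847423869/411301264 = -5871046712735/544151572272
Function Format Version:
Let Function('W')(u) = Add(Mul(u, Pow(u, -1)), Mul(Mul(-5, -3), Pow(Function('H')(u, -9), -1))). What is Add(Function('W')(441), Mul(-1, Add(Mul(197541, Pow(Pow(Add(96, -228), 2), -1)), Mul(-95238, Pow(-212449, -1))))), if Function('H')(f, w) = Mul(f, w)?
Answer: Rational(-5871046712735, 544151572272) ≈ -10.789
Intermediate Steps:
Function('W')(u) = Add(1, Mul(Rational(-5, 3), Pow(u, -1))) (Function('W')(u) = Add(Mul(u, Pow(u, -1)), Mul(Mul(-5, -3), Pow(Mul(u, -9), -1))) = Add(1, Mul(15, Pow(Mul(-9, u), -1))) = Add(1, Mul(15, Mul(Rational(-1, 9), Pow(u, -1)))) = Add(1, Mul(Rational(-5, 3), Pow(u, -1))))
Add(Function('W')(441), Mul(-1, Add(Mul(197541, Pow(Pow(Add(96, -228), 2), -1)), Mul(-95238, Pow(-212449, -1))))) = Add(Mul(Pow(441, -1), Add(Rational(-5, 3), 441)), Mul(-1, Add(Mul(197541, Pow(Pow(Add(96, -228), 2), -1)), Mul(-95238, Pow(-212449, -1))))) = Add(Mul(Rational(1, 441), Rational(1318, 3)), Mul(-1, Add(Mul(197541, Pow(Pow(-132, 2), -1)), Mul(-95238, Rational(-1, 212449))))) = Add(Rational(1318, 1323), Mul(-1, Add(Mul(197541, Pow(17424, -1)), Rational(95238, 212449)))) = Add(Rational(1318, 1323), Mul(-1, Add(Mul(197541, Rational(1, 17424)), Rational(95238, 212449)))) = Add(Rational(1318, 1323), Mul(-1, Add(Rational(21949, 1936), Rational(95238, 212449)))) = Add(Rational(1318, 1323), Mul(-1, Rational(4847423869, 411301264))) = Add(Rational(1318, 1323), Rational(-4847423869, 411301264)) = Rational(-5871046712735, 544151572272)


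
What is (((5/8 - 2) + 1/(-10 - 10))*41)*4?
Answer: -2337/10 ≈ -233.70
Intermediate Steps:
(((5/8 - 2) + 1/(-10 - 10))*41)*4 = (((5*(⅛) - 2) + 1/(-20))*41)*4 = (((5/8 - 2) - 1/20)*41)*4 = ((-11/8 - 1/20)*41)*4 = -57/40*41*4 = -2337/40*4 = -2337/10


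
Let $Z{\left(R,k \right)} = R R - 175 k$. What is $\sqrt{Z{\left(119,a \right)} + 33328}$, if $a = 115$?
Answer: $2 \sqrt{6841} \approx 165.42$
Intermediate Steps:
$Z{\left(R,k \right)} = R^{2} - 175 k$
$\sqrt{Z{\left(119,a \right)} + 33328} = \sqrt{\left(119^{2} - 20125\right) + 33328} = \sqrt{\left(14161 - 20125\right) + 33328} = \sqrt{-5964 + 33328} = \sqrt{27364} = 2 \sqrt{6841}$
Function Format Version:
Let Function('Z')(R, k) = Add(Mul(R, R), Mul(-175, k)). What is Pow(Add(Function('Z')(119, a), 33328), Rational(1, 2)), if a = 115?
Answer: Mul(2, Pow(6841, Rational(1, 2))) ≈ 165.42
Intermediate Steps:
Function('Z')(R, k) = Add(Pow(R, 2), Mul(-175, k))
Pow(Add(Function('Z')(119, a), 33328), Rational(1, 2)) = Pow(Add(Add(Pow(119, 2), Mul(-175, 115)), 33328), Rational(1, 2)) = Pow(Add(Add(14161, -20125), 33328), Rational(1, 2)) = Pow(Add(-5964, 33328), Rational(1, 2)) = Pow(27364, Rational(1, 2)) = Mul(2, Pow(6841, Rational(1, 2)))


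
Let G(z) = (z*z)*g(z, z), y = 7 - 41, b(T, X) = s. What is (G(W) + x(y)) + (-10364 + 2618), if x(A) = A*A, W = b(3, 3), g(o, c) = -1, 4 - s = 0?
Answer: -6606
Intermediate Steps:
s = 4 (s = 4 - 1*0 = 4 + 0 = 4)
b(T, X) = 4
W = 4
y = -34
G(z) = -z² (G(z) = (z*z)*(-1) = z²*(-1) = -z²)
x(A) = A²
(G(W) + x(y)) + (-10364 + 2618) = (-1*4² + (-34)²) + (-10364 + 2618) = (-1*16 + 1156) - 7746 = (-16 + 1156) - 7746 = 1140 - 7746 = -6606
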